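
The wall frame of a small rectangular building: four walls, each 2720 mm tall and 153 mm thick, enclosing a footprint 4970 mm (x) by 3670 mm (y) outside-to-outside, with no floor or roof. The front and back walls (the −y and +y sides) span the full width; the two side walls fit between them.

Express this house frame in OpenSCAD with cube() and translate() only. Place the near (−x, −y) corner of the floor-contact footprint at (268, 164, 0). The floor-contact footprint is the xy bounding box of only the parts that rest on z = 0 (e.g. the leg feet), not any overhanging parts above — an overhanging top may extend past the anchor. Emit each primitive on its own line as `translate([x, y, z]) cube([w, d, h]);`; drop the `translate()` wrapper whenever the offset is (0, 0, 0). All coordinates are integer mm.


translate([268, 164, 0]) cube([4970, 153, 2720]);
translate([268, 3681, 0]) cube([4970, 153, 2720]);
translate([268, 317, 0]) cube([153, 3364, 2720]);
translate([5085, 317, 0]) cube([153, 3364, 2720]);


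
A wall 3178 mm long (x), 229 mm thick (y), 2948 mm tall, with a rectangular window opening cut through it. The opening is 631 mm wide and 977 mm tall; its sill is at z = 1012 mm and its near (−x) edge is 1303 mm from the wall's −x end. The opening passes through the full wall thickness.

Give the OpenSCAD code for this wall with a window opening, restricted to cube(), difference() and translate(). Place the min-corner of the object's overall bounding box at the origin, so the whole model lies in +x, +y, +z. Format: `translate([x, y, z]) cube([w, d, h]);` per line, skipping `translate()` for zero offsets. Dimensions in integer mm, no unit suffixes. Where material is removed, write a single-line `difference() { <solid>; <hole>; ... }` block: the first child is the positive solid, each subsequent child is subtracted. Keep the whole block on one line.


difference() { cube([3178, 229, 2948]); translate([1303, 0, 1012]) cube([631, 229, 977]); }


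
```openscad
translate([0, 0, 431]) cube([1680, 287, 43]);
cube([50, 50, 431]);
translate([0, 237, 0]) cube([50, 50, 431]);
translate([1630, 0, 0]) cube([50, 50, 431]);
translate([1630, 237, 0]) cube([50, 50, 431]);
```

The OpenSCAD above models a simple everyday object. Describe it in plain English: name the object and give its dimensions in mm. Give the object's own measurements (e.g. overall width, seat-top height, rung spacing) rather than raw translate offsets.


A bench: a 1680×287 mm seat slab, 43 mm thick, top at z = 474 mm, on four 50×50 mm square legs flush with the seat corners and standing on z = 0.


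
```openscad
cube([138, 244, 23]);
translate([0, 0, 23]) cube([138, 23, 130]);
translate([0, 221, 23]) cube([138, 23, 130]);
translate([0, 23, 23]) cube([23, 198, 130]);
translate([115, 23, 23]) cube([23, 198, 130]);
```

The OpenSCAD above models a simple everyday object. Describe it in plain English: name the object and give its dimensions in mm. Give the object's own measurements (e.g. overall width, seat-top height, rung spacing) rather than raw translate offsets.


An open-topped rectangular box: outside dimensions 138×244×153 mm, with a uniform wall and base thickness of 23 mm. The base is a full 138×244 slab on the floor; four walls sit on top of the base. The front and back walls (the −y and +y sides) span the full width; the two side walls fit between them.


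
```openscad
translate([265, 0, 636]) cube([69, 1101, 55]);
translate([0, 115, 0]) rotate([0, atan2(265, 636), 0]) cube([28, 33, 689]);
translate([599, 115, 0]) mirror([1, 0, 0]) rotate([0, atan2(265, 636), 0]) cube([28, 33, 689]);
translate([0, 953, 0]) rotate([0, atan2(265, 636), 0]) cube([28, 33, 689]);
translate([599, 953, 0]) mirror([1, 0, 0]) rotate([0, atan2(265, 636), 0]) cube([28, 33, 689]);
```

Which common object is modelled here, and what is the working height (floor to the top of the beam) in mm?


A sawhorse. The overall height is 691 mm.

A beam across two mirrored pairs of raked legs — a sawhorse. The beam's underside is at z = 636 (matching the legs' vertical rise in atan2(265, 636)) and the beam is 55 mm tall, so its top is at 636 + 55 = 691 mm. The raked legs top out at the beam's underside, so that is the highest point.


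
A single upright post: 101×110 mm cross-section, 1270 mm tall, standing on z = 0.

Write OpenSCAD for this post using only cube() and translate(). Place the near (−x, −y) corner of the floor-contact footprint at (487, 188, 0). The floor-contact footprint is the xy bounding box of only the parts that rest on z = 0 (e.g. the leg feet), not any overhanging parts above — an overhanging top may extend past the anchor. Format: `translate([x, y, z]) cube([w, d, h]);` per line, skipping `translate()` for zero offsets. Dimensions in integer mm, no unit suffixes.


translate([487, 188, 0]) cube([101, 110, 1270]);


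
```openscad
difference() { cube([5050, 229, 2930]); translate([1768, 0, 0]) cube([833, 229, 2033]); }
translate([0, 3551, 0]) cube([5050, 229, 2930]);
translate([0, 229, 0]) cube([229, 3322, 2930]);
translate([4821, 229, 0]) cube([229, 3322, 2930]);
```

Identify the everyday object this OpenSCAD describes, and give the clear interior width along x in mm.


A single room. The interior width is 4592 mm.

Four walls enclosing a rectangle with a door in the front wall — a room. Outside width 5050 minus two 229 mm walls gives 4592 mm.


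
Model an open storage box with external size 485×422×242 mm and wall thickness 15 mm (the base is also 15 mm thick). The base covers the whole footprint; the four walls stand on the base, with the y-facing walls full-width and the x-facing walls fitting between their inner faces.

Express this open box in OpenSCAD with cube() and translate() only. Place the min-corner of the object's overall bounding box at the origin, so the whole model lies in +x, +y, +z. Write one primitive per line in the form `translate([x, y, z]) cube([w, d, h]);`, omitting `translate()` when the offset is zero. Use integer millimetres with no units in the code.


cube([485, 422, 15]);
translate([0, 0, 15]) cube([485, 15, 227]);
translate([0, 407, 15]) cube([485, 15, 227]);
translate([0, 15, 15]) cube([15, 392, 227]);
translate([470, 15, 15]) cube([15, 392, 227]);


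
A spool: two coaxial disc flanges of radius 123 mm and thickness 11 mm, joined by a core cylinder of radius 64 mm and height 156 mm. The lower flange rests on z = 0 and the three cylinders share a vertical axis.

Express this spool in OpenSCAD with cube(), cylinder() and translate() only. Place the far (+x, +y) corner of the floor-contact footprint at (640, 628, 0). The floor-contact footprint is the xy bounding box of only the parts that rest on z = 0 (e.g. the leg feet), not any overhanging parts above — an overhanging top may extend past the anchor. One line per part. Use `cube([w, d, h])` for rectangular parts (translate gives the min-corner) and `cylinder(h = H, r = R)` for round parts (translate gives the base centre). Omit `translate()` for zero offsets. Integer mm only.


translate([517, 505, 0]) cylinder(h = 11, r = 123);
translate([517, 505, 11]) cylinder(h = 156, r = 64);
translate([517, 505, 167]) cylinder(h = 11, r = 123);


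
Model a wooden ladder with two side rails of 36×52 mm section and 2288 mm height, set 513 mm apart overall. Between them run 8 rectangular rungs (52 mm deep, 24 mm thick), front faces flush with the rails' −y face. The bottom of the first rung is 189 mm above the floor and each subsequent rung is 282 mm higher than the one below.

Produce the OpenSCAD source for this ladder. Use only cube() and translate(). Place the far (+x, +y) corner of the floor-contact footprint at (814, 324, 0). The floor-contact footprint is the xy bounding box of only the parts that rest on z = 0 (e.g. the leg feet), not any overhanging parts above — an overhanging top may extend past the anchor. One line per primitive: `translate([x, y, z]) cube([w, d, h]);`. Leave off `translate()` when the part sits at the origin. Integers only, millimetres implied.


translate([301, 272, 0]) cube([36, 52, 2288]);
translate([778, 272, 0]) cube([36, 52, 2288]);
translate([337, 272, 189]) cube([441, 52, 24]);
translate([337, 272, 471]) cube([441, 52, 24]);
translate([337, 272, 753]) cube([441, 52, 24]);
translate([337, 272, 1035]) cube([441, 52, 24]);
translate([337, 272, 1317]) cube([441, 52, 24]);
translate([337, 272, 1599]) cube([441, 52, 24]);
translate([337, 272, 1881]) cube([441, 52, 24]);
translate([337, 272, 2163]) cube([441, 52, 24]);


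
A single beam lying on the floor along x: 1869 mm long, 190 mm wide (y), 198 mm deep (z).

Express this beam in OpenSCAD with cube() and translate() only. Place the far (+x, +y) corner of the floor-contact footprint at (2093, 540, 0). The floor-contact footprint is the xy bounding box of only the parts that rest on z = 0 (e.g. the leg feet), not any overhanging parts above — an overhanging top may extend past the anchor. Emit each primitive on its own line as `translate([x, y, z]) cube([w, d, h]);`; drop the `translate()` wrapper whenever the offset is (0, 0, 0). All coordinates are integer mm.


translate([224, 350, 0]) cube([1869, 190, 198]);


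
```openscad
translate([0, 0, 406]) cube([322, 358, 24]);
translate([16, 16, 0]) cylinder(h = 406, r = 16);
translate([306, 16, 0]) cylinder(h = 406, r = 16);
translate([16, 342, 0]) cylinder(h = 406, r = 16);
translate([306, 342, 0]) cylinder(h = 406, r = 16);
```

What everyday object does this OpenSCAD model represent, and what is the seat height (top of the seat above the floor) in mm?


A stool. The seat height is 430 mm.

A 322×358×24 slab at z = 406 on four corner cylinders — a stool. The seat top is 406 + 24 = 430 mm.


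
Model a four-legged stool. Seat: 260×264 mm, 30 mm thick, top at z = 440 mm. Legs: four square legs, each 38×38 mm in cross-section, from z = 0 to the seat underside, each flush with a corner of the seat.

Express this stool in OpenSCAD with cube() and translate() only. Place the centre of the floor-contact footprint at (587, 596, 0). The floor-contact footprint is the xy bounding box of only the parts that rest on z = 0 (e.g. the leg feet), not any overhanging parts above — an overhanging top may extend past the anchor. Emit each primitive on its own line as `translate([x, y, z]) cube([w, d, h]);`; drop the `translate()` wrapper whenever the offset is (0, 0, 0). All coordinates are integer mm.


translate([457, 464, 410]) cube([260, 264, 30]);
translate([457, 464, 0]) cube([38, 38, 410]);
translate([679, 464, 0]) cube([38, 38, 410]);
translate([457, 690, 0]) cube([38, 38, 410]);
translate([679, 690, 0]) cube([38, 38, 410]);


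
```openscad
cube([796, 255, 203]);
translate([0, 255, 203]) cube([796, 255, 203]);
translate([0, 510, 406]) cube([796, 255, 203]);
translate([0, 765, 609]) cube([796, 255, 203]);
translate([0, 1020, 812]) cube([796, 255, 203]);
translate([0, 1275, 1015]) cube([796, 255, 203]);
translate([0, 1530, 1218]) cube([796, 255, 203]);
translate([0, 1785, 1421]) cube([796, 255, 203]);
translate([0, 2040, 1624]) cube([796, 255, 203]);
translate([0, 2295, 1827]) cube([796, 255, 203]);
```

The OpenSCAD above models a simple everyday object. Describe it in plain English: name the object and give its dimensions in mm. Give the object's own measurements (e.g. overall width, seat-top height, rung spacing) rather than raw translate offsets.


A straight staircase of 10 solid steps. Each step is 796 mm wide (x), 255 mm deep (y, the going) and 203 mm tall (the rise). The first step rests on the floor; each subsequent step sits one going further in +y and one rise higher in +z, directly behind and above the previous step with no overlap.


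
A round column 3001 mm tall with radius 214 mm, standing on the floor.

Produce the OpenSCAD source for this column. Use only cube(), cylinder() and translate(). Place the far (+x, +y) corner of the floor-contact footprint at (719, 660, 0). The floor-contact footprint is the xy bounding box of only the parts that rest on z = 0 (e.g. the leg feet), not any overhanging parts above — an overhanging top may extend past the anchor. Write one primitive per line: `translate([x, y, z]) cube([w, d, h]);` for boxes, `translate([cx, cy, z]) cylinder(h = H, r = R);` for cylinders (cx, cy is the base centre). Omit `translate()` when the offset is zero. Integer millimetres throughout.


translate([505, 446, 0]) cylinder(h = 3001, r = 214);


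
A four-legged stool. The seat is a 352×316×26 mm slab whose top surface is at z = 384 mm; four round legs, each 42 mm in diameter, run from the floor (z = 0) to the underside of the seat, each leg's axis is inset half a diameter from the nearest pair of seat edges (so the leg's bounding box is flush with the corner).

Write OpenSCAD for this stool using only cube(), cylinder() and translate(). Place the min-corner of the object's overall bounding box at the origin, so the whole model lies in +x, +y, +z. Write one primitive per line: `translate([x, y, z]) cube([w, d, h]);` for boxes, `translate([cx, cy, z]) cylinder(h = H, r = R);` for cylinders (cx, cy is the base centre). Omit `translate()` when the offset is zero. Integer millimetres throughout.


translate([0, 0, 358]) cube([352, 316, 26]);
translate([21, 21, 0]) cylinder(h = 358, r = 21);
translate([331, 21, 0]) cylinder(h = 358, r = 21);
translate([21, 295, 0]) cylinder(h = 358, r = 21);
translate([331, 295, 0]) cylinder(h = 358, r = 21);


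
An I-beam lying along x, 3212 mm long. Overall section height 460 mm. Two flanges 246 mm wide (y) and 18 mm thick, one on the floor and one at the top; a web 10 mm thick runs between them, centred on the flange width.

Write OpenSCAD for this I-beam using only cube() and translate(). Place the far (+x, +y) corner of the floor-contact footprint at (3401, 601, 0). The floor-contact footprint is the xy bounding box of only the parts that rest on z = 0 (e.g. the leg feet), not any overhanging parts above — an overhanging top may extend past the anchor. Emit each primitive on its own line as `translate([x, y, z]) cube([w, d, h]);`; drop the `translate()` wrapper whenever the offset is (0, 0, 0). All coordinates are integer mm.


translate([189, 355, 0]) cube([3212, 246, 18]);
translate([189, 473, 18]) cube([3212, 10, 424]);
translate([189, 355, 442]) cube([3212, 246, 18]);


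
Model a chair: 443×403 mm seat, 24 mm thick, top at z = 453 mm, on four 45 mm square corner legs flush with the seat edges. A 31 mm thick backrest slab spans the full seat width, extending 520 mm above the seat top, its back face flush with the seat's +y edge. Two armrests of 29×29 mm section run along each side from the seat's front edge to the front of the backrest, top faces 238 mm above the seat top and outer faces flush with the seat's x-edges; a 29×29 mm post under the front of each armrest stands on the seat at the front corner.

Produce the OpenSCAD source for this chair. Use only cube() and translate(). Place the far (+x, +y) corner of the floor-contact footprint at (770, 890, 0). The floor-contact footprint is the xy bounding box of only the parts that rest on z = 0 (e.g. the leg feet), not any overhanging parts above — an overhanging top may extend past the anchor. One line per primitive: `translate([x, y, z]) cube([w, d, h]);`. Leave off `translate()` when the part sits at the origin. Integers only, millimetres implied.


translate([327, 487, 429]) cube([443, 403, 24]);
translate([327, 487, 0]) cube([45, 45, 429]);
translate([725, 487, 0]) cube([45, 45, 429]);
translate([327, 845, 0]) cube([45, 45, 429]);
translate([725, 845, 0]) cube([45, 45, 429]);
translate([327, 859, 453]) cube([443, 31, 520]);
translate([327, 487, 662]) cube([29, 372, 29]);
translate([741, 487, 662]) cube([29, 372, 29]);
translate([327, 487, 453]) cube([29, 29, 209]);
translate([741, 487, 453]) cube([29, 29, 209]);


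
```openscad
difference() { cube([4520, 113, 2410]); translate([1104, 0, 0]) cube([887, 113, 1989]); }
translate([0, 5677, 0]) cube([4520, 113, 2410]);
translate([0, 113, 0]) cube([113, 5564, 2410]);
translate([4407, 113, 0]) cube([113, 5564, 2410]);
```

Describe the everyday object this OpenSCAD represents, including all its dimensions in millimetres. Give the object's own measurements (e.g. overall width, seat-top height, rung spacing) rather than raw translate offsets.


A single room: four walls, each 2410 mm tall and 113 mm thick, enclosing an outside footprint 4520×5790 mm (x × y), no floor or roof. The front and back walls (−y and +y sides) run the full x-width; the side walls fit between their inner faces. A door opening 887 mm wide and 1989 mm tall is cut through the front wall from the floor up, its −x edge 1104 mm from the wall's −x end.


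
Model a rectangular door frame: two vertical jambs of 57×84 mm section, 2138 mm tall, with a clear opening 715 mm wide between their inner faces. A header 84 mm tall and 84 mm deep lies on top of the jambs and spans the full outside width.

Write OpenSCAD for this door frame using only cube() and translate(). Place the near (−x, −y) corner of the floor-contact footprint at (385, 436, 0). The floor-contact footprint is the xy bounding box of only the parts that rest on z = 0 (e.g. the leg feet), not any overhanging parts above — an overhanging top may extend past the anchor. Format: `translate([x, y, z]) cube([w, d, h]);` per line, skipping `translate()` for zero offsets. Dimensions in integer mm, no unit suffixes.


translate([385, 436, 0]) cube([57, 84, 2138]);
translate([1157, 436, 0]) cube([57, 84, 2138]);
translate([385, 436, 2138]) cube([829, 84, 84]);


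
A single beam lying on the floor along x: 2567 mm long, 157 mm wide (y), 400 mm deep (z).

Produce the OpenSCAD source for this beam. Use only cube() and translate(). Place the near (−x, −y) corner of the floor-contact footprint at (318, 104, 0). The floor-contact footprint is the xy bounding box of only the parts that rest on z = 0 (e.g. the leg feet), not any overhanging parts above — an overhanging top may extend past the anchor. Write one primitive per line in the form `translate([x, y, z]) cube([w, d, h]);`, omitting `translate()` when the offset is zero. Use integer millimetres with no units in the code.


translate([318, 104, 0]) cube([2567, 157, 400]);


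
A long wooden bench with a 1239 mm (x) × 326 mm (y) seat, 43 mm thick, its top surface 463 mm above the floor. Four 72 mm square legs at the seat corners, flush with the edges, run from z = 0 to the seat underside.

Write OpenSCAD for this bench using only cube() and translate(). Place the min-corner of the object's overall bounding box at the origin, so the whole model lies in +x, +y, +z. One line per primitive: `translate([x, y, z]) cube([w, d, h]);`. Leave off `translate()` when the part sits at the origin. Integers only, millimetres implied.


translate([0, 0, 420]) cube([1239, 326, 43]);
cube([72, 72, 420]);
translate([0, 254, 0]) cube([72, 72, 420]);
translate([1167, 0, 0]) cube([72, 72, 420]);
translate([1167, 254, 0]) cube([72, 72, 420]);


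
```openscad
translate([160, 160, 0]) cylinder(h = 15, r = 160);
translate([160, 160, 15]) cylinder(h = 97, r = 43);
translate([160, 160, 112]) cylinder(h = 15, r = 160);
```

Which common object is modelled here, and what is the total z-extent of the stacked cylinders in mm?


A spool. The overall height is 127 mm.

Three coaxial cylinders, large–small–large — a spool. Two 15 mm flanges and a 97 mm core give 15 + 97 + 15 = 127 mm.


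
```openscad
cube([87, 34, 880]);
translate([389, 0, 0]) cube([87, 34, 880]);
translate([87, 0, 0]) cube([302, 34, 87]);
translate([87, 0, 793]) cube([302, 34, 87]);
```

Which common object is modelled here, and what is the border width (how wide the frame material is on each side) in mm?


A picture frame. The border width is 87 mm.

Four thin pieces enclosing a rectangular opening — a picture frame. The two full-height stiles are 880 mm tall; the top rail sits at z = 793 and is 87 mm tall, so the border above the opening is 880 − 793 = 87 mm, matching the stile x-width.


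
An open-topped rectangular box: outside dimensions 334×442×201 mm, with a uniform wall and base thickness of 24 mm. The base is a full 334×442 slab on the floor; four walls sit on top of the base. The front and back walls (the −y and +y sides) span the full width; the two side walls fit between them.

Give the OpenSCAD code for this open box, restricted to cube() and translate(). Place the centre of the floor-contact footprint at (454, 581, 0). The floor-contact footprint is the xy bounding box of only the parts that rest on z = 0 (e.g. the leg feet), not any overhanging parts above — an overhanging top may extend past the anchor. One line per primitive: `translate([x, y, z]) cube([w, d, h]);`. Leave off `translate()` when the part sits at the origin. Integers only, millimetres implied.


translate([287, 360, 0]) cube([334, 442, 24]);
translate([287, 360, 24]) cube([334, 24, 177]);
translate([287, 778, 24]) cube([334, 24, 177]);
translate([287, 384, 24]) cube([24, 394, 177]);
translate([597, 384, 24]) cube([24, 394, 177]);


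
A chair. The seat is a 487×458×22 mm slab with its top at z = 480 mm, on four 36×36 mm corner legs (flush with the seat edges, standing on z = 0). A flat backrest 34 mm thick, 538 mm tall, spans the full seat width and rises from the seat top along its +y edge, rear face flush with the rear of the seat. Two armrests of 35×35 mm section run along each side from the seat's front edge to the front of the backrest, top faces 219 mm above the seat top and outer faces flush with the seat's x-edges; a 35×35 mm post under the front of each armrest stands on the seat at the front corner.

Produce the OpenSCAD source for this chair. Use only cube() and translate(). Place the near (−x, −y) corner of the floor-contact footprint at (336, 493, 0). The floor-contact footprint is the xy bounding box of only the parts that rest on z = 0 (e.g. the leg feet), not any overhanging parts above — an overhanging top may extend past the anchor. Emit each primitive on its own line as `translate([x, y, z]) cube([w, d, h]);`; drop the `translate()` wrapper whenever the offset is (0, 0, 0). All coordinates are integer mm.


translate([336, 493, 458]) cube([487, 458, 22]);
translate([336, 493, 0]) cube([36, 36, 458]);
translate([787, 493, 0]) cube([36, 36, 458]);
translate([336, 915, 0]) cube([36, 36, 458]);
translate([787, 915, 0]) cube([36, 36, 458]);
translate([336, 917, 480]) cube([487, 34, 538]);
translate([336, 493, 664]) cube([35, 424, 35]);
translate([788, 493, 664]) cube([35, 424, 35]);
translate([336, 493, 480]) cube([35, 35, 184]);
translate([788, 493, 480]) cube([35, 35, 184]);


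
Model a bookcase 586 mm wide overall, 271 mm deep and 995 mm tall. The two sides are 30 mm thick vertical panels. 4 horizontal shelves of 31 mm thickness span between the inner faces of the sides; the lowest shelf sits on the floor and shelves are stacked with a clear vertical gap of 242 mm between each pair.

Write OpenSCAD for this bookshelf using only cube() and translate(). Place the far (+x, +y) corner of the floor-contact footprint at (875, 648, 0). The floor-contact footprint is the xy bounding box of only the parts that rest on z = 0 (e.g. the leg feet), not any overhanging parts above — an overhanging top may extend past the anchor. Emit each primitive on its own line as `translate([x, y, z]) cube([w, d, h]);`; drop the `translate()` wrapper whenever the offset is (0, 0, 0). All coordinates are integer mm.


translate([289, 377, 0]) cube([30, 271, 995]);
translate([845, 377, 0]) cube([30, 271, 995]);
translate([319, 377, 0]) cube([526, 271, 31]);
translate([319, 377, 273]) cube([526, 271, 31]);
translate([319, 377, 546]) cube([526, 271, 31]);
translate([319, 377, 819]) cube([526, 271, 31]);


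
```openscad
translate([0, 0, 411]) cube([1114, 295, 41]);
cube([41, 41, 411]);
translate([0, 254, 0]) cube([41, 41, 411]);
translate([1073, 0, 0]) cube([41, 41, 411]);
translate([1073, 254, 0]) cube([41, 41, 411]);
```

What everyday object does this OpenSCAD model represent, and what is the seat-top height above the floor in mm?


A bench. The seat-top height is 452 mm.

A long slab on four corner posts — a bench. The slab sits at z = 411 with thickness 41, so the top is 411 + 41 = 452 mm.


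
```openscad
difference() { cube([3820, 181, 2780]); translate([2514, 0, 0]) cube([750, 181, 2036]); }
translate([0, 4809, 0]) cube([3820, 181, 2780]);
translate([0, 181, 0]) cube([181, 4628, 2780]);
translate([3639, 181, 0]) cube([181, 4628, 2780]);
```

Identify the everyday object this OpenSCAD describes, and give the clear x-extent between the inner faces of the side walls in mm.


A single room. The interior width is 3458 mm.

Four walls enclosing a rectangle with a door in the front wall — a room. Outside width 3820 minus two 181 mm walls gives 3458 mm.


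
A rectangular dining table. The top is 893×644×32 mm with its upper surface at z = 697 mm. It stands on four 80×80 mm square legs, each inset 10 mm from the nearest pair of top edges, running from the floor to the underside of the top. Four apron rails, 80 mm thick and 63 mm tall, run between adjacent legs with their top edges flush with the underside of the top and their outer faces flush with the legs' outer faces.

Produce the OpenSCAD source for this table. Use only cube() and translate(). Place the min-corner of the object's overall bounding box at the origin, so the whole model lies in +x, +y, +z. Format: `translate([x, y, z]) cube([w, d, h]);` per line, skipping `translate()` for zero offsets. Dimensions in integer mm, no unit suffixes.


// leg_h = 697 - 32 = 665
// apron z = 665 - 63 = 602
translate([0, 0, 665]) cube([893, 644, 32]);
translate([10, 10, 0]) cube([80, 80, 665]);
translate([803, 10, 0]) cube([80, 80, 665]);
translate([10, 554, 0]) cube([80, 80, 665]);
translate([803, 554, 0]) cube([80, 80, 665]);
translate([90, 10, 602]) cube([713, 80, 63]);
translate([90, 554, 602]) cube([713, 80, 63]);
translate([10, 90, 602]) cube([80, 464, 63]);
translate([803, 90, 602]) cube([80, 464, 63]);


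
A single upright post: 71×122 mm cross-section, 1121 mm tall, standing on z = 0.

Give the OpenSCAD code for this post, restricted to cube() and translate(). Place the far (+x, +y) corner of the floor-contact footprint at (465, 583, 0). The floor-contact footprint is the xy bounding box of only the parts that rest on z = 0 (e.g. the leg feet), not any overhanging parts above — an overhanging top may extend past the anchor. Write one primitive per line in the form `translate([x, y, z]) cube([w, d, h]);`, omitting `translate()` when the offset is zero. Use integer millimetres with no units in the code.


translate([394, 461, 0]) cube([71, 122, 1121]);


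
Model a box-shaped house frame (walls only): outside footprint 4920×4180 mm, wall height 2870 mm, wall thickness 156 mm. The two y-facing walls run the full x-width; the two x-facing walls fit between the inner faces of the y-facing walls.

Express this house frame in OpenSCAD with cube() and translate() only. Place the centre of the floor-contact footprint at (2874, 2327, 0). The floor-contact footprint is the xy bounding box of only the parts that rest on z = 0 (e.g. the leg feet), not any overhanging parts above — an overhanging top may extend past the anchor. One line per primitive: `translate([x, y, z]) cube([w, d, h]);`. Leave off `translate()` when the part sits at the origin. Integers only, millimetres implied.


translate([414, 237, 0]) cube([4920, 156, 2870]);
translate([414, 4261, 0]) cube([4920, 156, 2870]);
translate([414, 393, 0]) cube([156, 3868, 2870]);
translate([5178, 393, 0]) cube([156, 3868, 2870]);


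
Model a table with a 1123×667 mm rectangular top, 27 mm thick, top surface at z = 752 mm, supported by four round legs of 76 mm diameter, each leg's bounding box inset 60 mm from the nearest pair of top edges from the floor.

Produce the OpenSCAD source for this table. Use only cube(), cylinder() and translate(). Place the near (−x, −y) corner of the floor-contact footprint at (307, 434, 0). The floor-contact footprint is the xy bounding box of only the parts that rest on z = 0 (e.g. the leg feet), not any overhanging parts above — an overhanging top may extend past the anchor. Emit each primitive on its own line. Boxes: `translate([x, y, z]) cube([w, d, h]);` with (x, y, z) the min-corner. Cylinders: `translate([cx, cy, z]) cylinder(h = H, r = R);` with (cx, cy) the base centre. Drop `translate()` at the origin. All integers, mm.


translate([247, 374, 725]) cube([1123, 667, 27]);
translate([345, 472, 0]) cylinder(h = 725, r = 38);
translate([1272, 472, 0]) cylinder(h = 725, r = 38);
translate([345, 943, 0]) cylinder(h = 725, r = 38);
translate([1272, 943, 0]) cylinder(h = 725, r = 38);


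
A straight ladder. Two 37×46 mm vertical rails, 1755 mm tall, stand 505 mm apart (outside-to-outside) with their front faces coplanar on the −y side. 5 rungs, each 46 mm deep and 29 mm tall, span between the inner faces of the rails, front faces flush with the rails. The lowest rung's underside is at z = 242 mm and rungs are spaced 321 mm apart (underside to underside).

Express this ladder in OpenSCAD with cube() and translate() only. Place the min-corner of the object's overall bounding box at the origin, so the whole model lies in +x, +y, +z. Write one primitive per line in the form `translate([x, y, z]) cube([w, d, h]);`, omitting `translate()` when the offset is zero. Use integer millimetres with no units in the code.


cube([37, 46, 1755]);
translate([468, 0, 0]) cube([37, 46, 1755]);
translate([37, 0, 242]) cube([431, 46, 29]);
translate([37, 0, 563]) cube([431, 46, 29]);
translate([37, 0, 884]) cube([431, 46, 29]);
translate([37, 0, 1205]) cube([431, 46, 29]);
translate([37, 0, 1526]) cube([431, 46, 29]);


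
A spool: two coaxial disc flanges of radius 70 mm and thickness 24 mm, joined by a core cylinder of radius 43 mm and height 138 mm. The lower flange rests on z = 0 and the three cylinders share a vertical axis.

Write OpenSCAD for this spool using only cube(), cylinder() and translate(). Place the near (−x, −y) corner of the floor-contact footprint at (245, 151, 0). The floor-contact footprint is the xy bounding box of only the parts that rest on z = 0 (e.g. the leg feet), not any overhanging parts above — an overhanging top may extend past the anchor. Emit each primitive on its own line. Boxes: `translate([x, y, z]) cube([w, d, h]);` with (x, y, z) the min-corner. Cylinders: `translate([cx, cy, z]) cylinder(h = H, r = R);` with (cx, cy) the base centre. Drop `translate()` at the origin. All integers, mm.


translate([315, 221, 0]) cylinder(h = 24, r = 70);
translate([315, 221, 24]) cylinder(h = 138, r = 43);
translate([315, 221, 162]) cylinder(h = 24, r = 70);


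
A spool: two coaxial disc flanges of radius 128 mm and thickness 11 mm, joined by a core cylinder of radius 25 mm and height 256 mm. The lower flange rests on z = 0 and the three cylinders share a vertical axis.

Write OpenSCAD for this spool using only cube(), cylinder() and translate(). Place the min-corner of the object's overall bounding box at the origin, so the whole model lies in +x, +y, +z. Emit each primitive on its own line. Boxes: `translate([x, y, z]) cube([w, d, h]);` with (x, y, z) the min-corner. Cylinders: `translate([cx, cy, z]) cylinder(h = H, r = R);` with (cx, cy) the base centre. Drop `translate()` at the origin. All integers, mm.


translate([128, 128, 0]) cylinder(h = 11, r = 128);
translate([128, 128, 11]) cylinder(h = 256, r = 25);
translate([128, 128, 267]) cylinder(h = 11, r = 128);


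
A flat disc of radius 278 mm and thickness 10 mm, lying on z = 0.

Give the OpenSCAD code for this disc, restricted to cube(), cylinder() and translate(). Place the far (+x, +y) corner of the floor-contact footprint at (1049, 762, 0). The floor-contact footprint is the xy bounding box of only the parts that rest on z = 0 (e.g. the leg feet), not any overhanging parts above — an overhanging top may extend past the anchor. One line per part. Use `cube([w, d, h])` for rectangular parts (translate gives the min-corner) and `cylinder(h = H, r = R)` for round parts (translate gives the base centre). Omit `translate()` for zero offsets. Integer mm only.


translate([771, 484, 0]) cylinder(h = 10, r = 278);


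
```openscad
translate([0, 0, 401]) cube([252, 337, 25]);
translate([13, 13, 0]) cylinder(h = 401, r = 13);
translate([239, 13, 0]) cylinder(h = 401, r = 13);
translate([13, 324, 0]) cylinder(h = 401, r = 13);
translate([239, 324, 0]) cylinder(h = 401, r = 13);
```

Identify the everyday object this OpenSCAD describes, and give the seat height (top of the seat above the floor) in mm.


A stool. The seat height is 426 mm.

A 252×337×25 slab at z = 401 on four corner cylinders — a stool. The seat top is 401 + 25 = 426 mm.


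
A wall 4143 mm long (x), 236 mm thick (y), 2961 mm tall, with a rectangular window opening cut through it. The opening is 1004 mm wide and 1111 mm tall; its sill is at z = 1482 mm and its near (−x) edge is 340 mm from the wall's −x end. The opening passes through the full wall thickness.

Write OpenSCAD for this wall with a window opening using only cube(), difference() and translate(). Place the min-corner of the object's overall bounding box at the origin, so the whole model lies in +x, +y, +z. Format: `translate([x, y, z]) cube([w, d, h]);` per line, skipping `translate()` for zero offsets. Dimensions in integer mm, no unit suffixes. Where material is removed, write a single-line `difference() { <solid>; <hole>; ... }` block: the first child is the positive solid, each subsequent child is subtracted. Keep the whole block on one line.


difference() { cube([4143, 236, 2961]); translate([340, 0, 1482]) cube([1004, 236, 1111]); }


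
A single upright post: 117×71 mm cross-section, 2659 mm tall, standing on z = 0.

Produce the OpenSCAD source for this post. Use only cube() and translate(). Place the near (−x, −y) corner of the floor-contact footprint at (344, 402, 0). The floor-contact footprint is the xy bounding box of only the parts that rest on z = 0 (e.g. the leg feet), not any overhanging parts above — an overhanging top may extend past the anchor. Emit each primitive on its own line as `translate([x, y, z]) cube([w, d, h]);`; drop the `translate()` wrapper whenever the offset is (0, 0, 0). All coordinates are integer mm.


translate([344, 402, 0]) cube([117, 71, 2659]);


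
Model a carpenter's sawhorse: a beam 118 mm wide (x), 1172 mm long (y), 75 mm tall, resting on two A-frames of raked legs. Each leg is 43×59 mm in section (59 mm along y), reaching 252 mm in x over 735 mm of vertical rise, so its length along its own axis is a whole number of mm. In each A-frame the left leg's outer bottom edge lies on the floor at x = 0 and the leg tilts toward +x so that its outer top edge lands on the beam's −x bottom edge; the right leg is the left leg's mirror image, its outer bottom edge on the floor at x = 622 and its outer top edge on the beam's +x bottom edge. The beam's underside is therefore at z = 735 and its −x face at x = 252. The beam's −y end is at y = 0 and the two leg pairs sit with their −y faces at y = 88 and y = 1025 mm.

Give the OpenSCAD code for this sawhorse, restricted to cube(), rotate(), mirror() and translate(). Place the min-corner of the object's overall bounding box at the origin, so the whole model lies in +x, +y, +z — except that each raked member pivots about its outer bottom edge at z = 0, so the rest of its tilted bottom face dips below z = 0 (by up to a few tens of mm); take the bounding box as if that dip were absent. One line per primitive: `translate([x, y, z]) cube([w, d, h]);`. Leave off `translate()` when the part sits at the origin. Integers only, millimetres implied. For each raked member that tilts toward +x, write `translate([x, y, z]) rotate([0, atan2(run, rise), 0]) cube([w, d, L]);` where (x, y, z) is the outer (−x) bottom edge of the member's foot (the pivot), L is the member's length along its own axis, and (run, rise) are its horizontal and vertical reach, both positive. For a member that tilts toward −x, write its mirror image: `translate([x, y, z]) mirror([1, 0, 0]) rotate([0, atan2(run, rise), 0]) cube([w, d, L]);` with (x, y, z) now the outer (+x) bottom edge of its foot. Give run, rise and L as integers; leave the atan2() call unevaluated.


translate([252, 0, 735]) cube([118, 1172, 75]);
translate([0, 88, 0]) rotate([0, atan2(252, 735), 0]) cube([43, 59, 777]);
translate([622, 88, 0]) mirror([1, 0, 0]) rotate([0, atan2(252, 735), 0]) cube([43, 59, 777]);
translate([0, 1025, 0]) rotate([0, atan2(252, 735), 0]) cube([43, 59, 777]);
translate([622, 1025, 0]) mirror([1, 0, 0]) rotate([0, atan2(252, 735), 0]) cube([43, 59, 777]);


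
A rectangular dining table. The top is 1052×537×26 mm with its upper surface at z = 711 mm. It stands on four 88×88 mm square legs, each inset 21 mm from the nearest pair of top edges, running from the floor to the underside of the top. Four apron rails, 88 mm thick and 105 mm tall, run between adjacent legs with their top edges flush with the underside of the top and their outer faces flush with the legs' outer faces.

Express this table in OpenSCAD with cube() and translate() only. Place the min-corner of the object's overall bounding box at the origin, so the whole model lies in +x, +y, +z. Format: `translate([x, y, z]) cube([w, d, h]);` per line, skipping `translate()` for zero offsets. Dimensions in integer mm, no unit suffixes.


// leg_h = 711 - 26 = 685
// apron z = 685 - 105 = 580
translate([0, 0, 685]) cube([1052, 537, 26]);
translate([21, 21, 0]) cube([88, 88, 685]);
translate([943, 21, 0]) cube([88, 88, 685]);
translate([21, 428, 0]) cube([88, 88, 685]);
translate([943, 428, 0]) cube([88, 88, 685]);
translate([109, 21, 580]) cube([834, 88, 105]);
translate([109, 428, 580]) cube([834, 88, 105]);
translate([21, 109, 580]) cube([88, 319, 105]);
translate([943, 109, 580]) cube([88, 319, 105]);


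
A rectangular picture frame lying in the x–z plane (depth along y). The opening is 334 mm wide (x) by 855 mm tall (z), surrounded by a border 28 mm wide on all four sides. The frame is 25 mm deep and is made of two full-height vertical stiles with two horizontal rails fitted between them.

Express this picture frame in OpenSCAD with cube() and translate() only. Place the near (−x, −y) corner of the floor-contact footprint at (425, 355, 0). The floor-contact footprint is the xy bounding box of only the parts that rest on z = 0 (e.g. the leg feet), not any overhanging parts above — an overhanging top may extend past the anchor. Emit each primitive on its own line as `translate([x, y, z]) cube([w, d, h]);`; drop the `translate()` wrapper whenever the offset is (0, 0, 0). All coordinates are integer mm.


translate([425, 355, 0]) cube([28, 25, 911]);
translate([787, 355, 0]) cube([28, 25, 911]);
translate([453, 355, 0]) cube([334, 25, 28]);
translate([453, 355, 883]) cube([334, 25, 28]);


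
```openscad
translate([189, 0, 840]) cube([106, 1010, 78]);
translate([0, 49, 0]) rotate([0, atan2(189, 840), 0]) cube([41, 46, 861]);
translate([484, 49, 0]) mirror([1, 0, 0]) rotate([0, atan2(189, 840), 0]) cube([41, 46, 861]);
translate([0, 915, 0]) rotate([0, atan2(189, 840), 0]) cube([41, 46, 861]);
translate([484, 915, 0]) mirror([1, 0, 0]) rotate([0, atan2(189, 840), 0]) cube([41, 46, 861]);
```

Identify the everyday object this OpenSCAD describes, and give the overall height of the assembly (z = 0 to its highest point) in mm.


A sawhorse. The overall height is 918 mm.

A beam across two mirrored pairs of raked legs — a sawhorse. The beam's underside is at z = 840 (matching the legs' vertical rise in atan2(189, 840)) and the beam is 78 mm tall, so its top is at 840 + 78 = 918 mm. The raked legs top out at the beam's underside, so that is the highest point.


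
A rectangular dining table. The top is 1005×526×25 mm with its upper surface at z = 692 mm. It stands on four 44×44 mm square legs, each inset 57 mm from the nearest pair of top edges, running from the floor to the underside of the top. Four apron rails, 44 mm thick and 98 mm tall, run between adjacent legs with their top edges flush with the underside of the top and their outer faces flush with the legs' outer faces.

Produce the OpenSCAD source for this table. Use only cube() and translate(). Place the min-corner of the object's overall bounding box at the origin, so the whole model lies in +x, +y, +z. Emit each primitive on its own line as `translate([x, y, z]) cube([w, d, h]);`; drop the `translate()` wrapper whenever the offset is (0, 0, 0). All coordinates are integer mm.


translate([0, 0, 667]) cube([1005, 526, 25]);
translate([57, 57, 0]) cube([44, 44, 667]);
translate([904, 57, 0]) cube([44, 44, 667]);
translate([57, 425, 0]) cube([44, 44, 667]);
translate([904, 425, 0]) cube([44, 44, 667]);
translate([101, 57, 569]) cube([803, 44, 98]);
translate([101, 425, 569]) cube([803, 44, 98]);
translate([57, 101, 569]) cube([44, 324, 98]);
translate([904, 101, 569]) cube([44, 324, 98]);
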